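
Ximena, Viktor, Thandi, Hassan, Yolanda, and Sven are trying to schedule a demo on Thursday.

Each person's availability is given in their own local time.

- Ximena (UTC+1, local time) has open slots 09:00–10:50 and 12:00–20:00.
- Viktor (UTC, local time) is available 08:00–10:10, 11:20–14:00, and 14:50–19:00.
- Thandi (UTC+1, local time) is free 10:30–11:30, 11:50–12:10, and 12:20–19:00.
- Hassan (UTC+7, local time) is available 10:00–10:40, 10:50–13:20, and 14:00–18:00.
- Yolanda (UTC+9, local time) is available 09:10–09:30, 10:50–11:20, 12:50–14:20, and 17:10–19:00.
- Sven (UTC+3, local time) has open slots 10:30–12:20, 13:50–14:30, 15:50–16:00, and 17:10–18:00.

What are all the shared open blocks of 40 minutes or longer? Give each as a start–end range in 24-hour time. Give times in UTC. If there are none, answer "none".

none

Ximena → UTC: 08:00–09:50, 11:00–19:00.
Viktor → UTC: 08:00–10:10, 11:20–14:00, 14:50–19:00.
Thandi → UTC: 09:30–10:30, 10:50–11:10, 11:20–18:00.
Hassan → UTC: 03:00–03:40, 03:50–06:20, 07:00–11:00.
Yolanda → UTC: 00:10–00:30, 01:50–02:20, 03:50–05:20, 08:10–10:00.
Sven → UTC: 07:30–09:20, 10:50–11:30, 12:50–13:00, 14:10–15:00.
Ximena ∩ Viktor: 08:00–09:50, 11:20–14:00, 14:50–19:00.
Ximena ∩ Viktor ∩ Thandi: 09:30–09:50, 11:20–14:00, 14:50–18:00.
Ximena ∩ Viktor ∩ Thandi ∩ Hassan: 09:30–09:50.
Ximena ∩ Viktor ∩ Thandi ∩ Hassan ∩ Yolanda: 09:30–09:50.
Ximena ∩ Viktor ∩ Thandi ∩ Hassan ∩ Yolanda ∩ Sven: (none).
Windows ≥ 40 min: (none).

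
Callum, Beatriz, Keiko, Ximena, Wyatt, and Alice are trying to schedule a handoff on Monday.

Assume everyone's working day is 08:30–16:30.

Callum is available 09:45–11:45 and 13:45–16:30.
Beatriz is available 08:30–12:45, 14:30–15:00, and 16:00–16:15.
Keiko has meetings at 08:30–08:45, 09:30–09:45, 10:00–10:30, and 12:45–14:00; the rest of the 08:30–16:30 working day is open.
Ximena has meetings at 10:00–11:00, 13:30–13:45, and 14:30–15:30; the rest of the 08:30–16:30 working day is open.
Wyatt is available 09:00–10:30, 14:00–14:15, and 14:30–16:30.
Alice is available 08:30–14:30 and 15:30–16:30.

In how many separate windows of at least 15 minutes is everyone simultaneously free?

2

Keiko free within 08:30–16:30: 08:45–09:30, 09:45–10:00, 10:30–12:45, 14:00–16:30.
Ximena free within 08:30–16:30: 08:30–10:00, 11:00–13:30, 13:45–14:30, 15:30–16:30.
Callum ∩ Beatriz: 09:45–11:45, 14:30–15:00, 16:00–16:15.
Callum ∩ Beatriz ∩ Keiko: 09:45–10:00, 10:30–11:45, 14:30–15:00, 16:00–16:15.
Callum ∩ Beatriz ∩ Keiko ∩ Ximena: 09:45–10:00, 11:00–11:45, 16:00–16:15.
Callum ∩ Beatriz ∩ Keiko ∩ Ximena ∩ Wyatt: 09:45–10:00, 16:00–16:15.
Callum ∩ Beatriz ∩ Keiko ∩ Ximena ∩ Wyatt ∩ Alice: 09:45–10:00, 16:00–16:15.
Windows ≥ 15 min: 09:45–10:00, 16:00–16:15.
That's 2 windows.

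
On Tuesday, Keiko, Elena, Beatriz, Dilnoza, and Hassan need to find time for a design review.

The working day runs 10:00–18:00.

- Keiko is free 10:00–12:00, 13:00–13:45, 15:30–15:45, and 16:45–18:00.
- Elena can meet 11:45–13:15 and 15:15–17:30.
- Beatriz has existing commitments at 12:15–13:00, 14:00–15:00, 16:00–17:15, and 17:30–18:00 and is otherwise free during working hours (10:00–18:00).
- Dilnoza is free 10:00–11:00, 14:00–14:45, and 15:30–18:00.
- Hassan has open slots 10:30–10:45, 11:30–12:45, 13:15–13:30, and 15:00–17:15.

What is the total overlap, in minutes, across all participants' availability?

Beatriz free within 10:00–18:00: 10:00–12:15, 13:00–14:00, 15:00–16:00, 17:15–17:30.
Keiko ∩ Elena: 11:45–12:00, 13:00–13:15, 15:30–15:45, 16:45–17:30.
Keiko ∩ Elena ∩ Beatriz: 11:45–12:00, 13:00–13:15, 15:30–15:45, 17:15–17:30.
Keiko ∩ Elena ∩ Beatriz ∩ Dilnoza: 15:30–15:45, 17:15–17:30.
Keiko ∩ Elena ∩ Beatriz ∩ Dilnoza ∩ Hassan: 15:30–15:45.
Total common minutes: 15.

15 minutes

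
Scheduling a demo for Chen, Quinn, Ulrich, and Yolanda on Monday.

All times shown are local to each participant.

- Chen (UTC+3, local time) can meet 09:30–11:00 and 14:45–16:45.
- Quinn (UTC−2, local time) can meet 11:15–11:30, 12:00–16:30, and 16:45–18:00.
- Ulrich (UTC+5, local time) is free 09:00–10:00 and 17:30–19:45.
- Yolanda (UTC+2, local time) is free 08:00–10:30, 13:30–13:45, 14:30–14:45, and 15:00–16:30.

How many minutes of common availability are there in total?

Chen → UTC: 06:30–08:00, 11:45–13:45.
Quinn → UTC: 13:15–13:30, 14:00–18:30, 18:45–20:00.
Ulrich → UTC: 04:00–05:00, 12:30–14:45.
Yolanda → UTC: 06:00–08:30, 11:30–11:45, 12:30–12:45, 13:00–14:30.
Chen ∩ Quinn: 13:15–13:30.
Chen ∩ Quinn ∩ Ulrich: 13:15–13:30.
Chen ∩ Quinn ∩ Ulrich ∩ Yolanda: 13:15–13:30.
Total common minutes: 15.

15 minutes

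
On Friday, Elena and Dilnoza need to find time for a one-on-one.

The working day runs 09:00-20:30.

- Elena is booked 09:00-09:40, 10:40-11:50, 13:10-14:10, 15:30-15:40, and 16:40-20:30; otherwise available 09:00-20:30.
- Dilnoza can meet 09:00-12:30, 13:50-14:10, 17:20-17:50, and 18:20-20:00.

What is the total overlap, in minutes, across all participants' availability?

Elena free within 09:00–20:30: 09:40–10:40, 11:50–13:10, 14:10–15:30, 15:40–16:40.
Elena ∩ Dilnoza: 09:40–10:40, 11:50–12:30.
Total common minutes: 60 + 40 = 100.

100 minutes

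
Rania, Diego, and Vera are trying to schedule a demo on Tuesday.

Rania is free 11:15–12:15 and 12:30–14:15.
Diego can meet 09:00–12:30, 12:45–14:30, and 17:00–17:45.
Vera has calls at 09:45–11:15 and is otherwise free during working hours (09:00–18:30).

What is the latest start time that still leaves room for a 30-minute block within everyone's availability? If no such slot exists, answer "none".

Vera free within 09:00–18:30: 09:00–09:45, 11:15–18:30.
Rania ∩ Diego: 11:15–12:15, 12:45–14:15.
Rania ∩ Diego ∩ Vera: 11:15–12:15, 12:45–14:15.
Windows ≥ 30 min: 11:15–12:15, 12:45–14:15.
Latest start in the last window 12:45–14:15 is 14:15 − 30 min = 13:45.

13:45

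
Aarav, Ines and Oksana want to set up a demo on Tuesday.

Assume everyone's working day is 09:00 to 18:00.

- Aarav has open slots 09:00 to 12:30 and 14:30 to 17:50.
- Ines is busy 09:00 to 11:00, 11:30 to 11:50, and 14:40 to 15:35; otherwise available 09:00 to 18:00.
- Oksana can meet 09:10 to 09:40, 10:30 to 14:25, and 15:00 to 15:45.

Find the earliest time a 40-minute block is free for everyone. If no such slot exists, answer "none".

11:50

Ines free within 09:00–18:00: 11:00–11:30, 11:50–14:40, 15:35–18:00.
Aarav ∩ Ines: 11:00–11:30, 11:50–12:30, 14:30–14:40, 15:35–17:50.
Aarav ∩ Ines ∩ Oksana: 11:00–11:30, 11:50–12:30, 15:35–15:45.
Windows ≥ 40 min: 11:50–12:30.
Earliest such window starts at 11:50.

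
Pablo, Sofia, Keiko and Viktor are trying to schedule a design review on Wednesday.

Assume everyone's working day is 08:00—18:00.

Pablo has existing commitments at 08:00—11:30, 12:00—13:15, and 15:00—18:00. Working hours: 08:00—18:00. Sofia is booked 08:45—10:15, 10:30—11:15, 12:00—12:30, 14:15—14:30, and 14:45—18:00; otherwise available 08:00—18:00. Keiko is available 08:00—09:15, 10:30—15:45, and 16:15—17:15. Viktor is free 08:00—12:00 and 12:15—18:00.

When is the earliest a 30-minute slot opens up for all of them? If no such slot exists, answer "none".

11:30

Pablo free within 08:00–18:00: 11:30–12:00, 13:15–15:00.
Sofia free within 08:00–18:00: 08:00–08:45, 10:15–10:30, 11:15–12:00, 12:30–14:15, 14:30–14:45.
Pablo ∩ Sofia: 11:30–12:00, 13:15–14:15, 14:30–14:45.
Pablo ∩ Sofia ∩ Keiko: 11:30–12:00, 13:15–14:15, 14:30–14:45.
Pablo ∩ Sofia ∩ Keiko ∩ Viktor: 11:30–12:00, 13:15–14:15, 14:30–14:45.
Windows ≥ 30 min: 11:30–12:00, 13:15–14:15.
Earliest such window starts at 11:30.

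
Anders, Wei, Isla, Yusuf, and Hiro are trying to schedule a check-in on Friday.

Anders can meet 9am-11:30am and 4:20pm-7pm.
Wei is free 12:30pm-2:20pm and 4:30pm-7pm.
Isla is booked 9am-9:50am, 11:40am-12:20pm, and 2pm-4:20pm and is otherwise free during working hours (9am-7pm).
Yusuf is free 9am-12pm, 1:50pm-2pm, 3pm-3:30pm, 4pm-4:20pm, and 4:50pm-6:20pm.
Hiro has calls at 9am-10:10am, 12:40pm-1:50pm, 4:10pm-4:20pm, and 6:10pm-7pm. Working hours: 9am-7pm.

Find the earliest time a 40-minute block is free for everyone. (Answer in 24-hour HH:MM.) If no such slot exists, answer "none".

Isla free within 09:00–19:00: 09:50–11:40, 12:20–14:00, 16:20–19:00.
Hiro free within 09:00–19:00: 10:10–12:40, 13:50–16:10, 16:20–18:10.
Anders ∩ Wei: 16:30–19:00.
Anders ∩ Wei ∩ Isla: 16:30–19:00.
Anders ∩ Wei ∩ Isla ∩ Yusuf: 16:50–18:20.
Anders ∩ Wei ∩ Isla ∩ Yusuf ∩ Hiro: 16:50–18:10.
Windows ≥ 40 min: 16:50–18:10.
Earliest such window starts at 16:50.

16:50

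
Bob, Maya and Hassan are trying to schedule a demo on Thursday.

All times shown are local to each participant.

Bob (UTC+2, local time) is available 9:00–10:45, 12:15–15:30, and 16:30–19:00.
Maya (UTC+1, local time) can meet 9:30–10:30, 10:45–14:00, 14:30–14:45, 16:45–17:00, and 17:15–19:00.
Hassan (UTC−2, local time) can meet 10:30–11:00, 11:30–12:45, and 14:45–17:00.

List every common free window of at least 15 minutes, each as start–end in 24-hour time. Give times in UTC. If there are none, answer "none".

12:30–13:00, 16:45–17:00

Bob → UTC: 07:00–08:45, 10:15–13:30, 14:30–17:00.
Maya → UTC: 08:30–09:30, 09:45–13:00, 13:30–13:45, 15:45–16:00, 16:15–18:00.
Hassan → UTC: 12:30–13:00, 13:30–14:45, 16:45–19:00.
Bob ∩ Maya: 08:30–08:45, 10:15–13:00, 15:45–16:00, 16:15–17:00.
Bob ∩ Maya ∩ Hassan: 12:30–13:00, 16:45–17:00.
Windows ≥ 15 min: 12:30–13:00, 16:45–17:00.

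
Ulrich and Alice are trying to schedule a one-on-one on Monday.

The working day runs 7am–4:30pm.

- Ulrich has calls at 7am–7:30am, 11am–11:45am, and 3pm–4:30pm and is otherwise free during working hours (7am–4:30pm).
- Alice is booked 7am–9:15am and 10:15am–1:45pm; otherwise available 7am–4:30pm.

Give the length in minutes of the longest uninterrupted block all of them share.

75 minutes

Ulrich free within 07:00–16:30: 07:30–11:00, 11:45–15:00.
Alice free within 07:00–16:30: 09:15–10:15, 13:45–16:30.
Ulrich ∩ Alice: 09:15–10:15, 13:45–15:00.
Common window lengths: 60, 75 min; longest is 75.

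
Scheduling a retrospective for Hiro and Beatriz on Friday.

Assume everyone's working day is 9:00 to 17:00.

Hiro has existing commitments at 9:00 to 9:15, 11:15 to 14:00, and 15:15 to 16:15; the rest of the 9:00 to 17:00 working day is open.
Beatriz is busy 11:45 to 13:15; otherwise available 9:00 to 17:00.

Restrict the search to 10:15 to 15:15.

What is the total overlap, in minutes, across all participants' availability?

135 minutes

Hiro free within 09:00–17:00: 09:15–11:15, 14:00–15:15, 16:15–17:00.
Beatriz free within 09:00–17:00: 09:00–11:45, 13:15–17:00.
Hiro ∩ Beatriz: 09:15–11:15, 14:00–15:15, 16:15–17:00.
Restricted to 10:15–15:15: 10:15–11:15, 14:00–15:15.
Total common minutes: 60 + 75 = 135.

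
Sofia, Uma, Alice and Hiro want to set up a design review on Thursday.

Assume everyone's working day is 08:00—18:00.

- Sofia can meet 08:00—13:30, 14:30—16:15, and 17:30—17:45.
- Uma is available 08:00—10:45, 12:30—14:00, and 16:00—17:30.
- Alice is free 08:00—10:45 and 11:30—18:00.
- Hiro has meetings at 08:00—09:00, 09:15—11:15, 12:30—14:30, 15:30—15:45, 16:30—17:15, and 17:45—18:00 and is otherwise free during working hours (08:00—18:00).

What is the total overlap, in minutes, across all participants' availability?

Hiro free within 08:00–18:00: 09:00–09:15, 11:15–12:30, 14:30–15:30, 15:45–16:30, 17:15–17:45.
Sofia ∩ Uma: 08:00–10:45, 12:30–13:30, 16:00–16:15.
Sofia ∩ Uma ∩ Alice: 08:00–10:45, 12:30–13:30, 16:00–16:15.
Sofia ∩ Uma ∩ Alice ∩ Hiro: 09:00–09:15, 16:00–16:15.
Total common minutes: 15 + 15 = 30.

30 minutes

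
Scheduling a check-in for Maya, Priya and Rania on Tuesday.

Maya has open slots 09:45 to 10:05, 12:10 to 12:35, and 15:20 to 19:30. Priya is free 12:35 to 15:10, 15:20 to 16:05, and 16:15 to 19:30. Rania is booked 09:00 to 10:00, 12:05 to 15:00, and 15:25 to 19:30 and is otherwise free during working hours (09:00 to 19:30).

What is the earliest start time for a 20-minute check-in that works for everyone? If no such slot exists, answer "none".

none

Rania free within 09:00–19:30: 10:00–12:05, 15:00–15:25.
Maya ∩ Priya: 15:20–16:05, 16:15–19:30.
Maya ∩ Priya ∩ Rania: 15:20–15:25.
Windows ≥ 20 min: (none).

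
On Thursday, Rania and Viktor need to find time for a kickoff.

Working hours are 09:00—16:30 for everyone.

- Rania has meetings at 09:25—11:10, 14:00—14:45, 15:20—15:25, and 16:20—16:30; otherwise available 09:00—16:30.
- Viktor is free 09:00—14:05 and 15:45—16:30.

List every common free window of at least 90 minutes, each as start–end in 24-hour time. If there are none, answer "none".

11:10–14:00

Rania free within 09:00–16:30: 09:00–09:25, 11:10–14:00, 14:45–15:20, 15:25–16:20.
Rania ∩ Viktor: 09:00–09:25, 11:10–14:00, 15:45–16:20.
Windows ≥ 90 min: 11:10–14:00.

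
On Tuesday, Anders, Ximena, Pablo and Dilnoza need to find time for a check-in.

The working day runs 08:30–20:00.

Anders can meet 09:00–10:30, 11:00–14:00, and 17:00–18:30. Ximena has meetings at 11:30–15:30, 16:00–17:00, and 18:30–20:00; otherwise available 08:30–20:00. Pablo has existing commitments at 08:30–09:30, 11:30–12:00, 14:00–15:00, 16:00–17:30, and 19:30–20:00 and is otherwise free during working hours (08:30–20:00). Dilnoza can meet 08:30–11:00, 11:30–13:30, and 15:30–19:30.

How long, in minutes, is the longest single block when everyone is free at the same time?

Ximena free within 08:30–20:00: 08:30–11:30, 15:30–16:00, 17:00–18:30.
Pablo free within 08:30–20:00: 09:30–11:30, 12:00–14:00, 15:00–16:00, 17:30–19:30.
Anders ∩ Ximena: 09:00–10:30, 11:00–11:30, 17:00–18:30.
Anders ∩ Ximena ∩ Pablo: 09:30–10:30, 11:00–11:30, 17:30–18:30.
Anders ∩ Ximena ∩ Pablo ∩ Dilnoza: 09:30–10:30, 17:30–18:30.
Common window lengths: 60, 60 min; longest is 60.

60 minutes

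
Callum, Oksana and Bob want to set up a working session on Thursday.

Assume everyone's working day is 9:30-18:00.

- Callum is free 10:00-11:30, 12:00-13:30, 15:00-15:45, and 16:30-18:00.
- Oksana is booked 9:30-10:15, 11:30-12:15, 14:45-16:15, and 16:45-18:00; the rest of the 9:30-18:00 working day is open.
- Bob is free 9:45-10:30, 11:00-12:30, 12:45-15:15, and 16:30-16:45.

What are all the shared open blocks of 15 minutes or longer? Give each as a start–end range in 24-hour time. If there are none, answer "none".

10:15–10:30, 11:00–11:30, 12:15–12:30, 12:45–13:30, 16:30–16:45

Oksana free within 09:30–18:00: 10:15–11:30, 12:15–14:45, 16:15–16:45.
Callum ∩ Oksana: 10:15–11:30, 12:15–13:30, 16:30–16:45.
Callum ∩ Oksana ∩ Bob: 10:15–10:30, 11:00–11:30, 12:15–12:30, 12:45–13:30, 16:30–16:45.
Windows ≥ 15 min: 10:15–10:30, 11:00–11:30, 12:15–12:30, 12:45–13:30, 16:30–16:45.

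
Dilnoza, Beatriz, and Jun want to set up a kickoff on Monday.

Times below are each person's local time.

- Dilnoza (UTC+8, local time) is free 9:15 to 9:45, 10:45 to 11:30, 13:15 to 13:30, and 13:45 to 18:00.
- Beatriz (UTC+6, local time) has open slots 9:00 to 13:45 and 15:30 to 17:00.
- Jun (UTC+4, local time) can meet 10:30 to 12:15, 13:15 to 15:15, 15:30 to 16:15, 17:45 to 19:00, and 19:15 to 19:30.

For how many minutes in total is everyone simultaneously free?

Dilnoza → UTC: 01:15–01:45, 02:45–03:30, 05:15–05:30, 05:45–10:00.
Beatriz → UTC: 03:00–07:45, 09:30–11:00.
Jun → UTC: 06:30–08:15, 09:15–11:15, 11:30–12:15, 13:45–15:00, 15:15–15:30.
Dilnoza ∩ Beatriz: 03:00–03:30, 05:15–05:30, 05:45–07:45, 09:30–10:00.
Dilnoza ∩ Beatriz ∩ Jun: 06:30–07:45, 09:30–10:00.
Total common minutes: 75 + 30 = 105.

105 minutes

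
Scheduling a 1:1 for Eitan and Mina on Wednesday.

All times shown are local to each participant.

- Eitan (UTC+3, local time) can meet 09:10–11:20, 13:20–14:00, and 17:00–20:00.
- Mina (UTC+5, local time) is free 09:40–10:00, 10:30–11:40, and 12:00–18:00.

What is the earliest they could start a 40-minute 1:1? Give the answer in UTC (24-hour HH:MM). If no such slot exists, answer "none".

Eitan → UTC: 06:10–08:20, 10:20–11:00, 14:00–17:00.
Mina → UTC: 04:40–05:00, 05:30–06:40, 07:00–13:00.
Eitan ∩ Mina: 06:10–06:40, 07:00–08:20, 10:20–11:00.
Windows ≥ 40 min: 07:00–08:20, 10:20–11:00.
Earliest such window starts at 07:00.

07:00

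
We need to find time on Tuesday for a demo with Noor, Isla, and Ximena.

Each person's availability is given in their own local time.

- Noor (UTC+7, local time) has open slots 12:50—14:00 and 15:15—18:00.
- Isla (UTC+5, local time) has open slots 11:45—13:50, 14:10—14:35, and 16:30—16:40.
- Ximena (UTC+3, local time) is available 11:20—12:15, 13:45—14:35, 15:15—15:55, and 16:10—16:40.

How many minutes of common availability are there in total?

35 minutes

Noor → UTC: 05:50–07:00, 08:15–11:00.
Isla → UTC: 06:45–08:50, 09:10–09:35, 11:30–11:40.
Ximena → UTC: 08:20–09:15, 10:45–11:35, 12:15–12:55, 13:10–13:40.
Noor ∩ Isla: 06:45–07:00, 08:15–08:50, 09:10–09:35.
Noor ∩ Isla ∩ Ximena: 08:20–08:50, 09:10–09:15.
Total common minutes: 30 + 5 = 35.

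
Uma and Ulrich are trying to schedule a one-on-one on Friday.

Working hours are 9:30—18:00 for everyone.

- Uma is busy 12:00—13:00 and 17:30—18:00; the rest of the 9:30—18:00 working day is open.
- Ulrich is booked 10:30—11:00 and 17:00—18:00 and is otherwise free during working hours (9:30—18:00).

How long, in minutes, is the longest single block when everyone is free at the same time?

Uma free within 09:30–18:00: 09:30–12:00, 13:00–17:30.
Ulrich free within 09:30–18:00: 09:30–10:30, 11:00–17:00.
Uma ∩ Ulrich: 09:30–10:30, 11:00–12:00, 13:00–17:00.
Common window lengths: 60, 60, 240 min; longest is 240.

240 minutes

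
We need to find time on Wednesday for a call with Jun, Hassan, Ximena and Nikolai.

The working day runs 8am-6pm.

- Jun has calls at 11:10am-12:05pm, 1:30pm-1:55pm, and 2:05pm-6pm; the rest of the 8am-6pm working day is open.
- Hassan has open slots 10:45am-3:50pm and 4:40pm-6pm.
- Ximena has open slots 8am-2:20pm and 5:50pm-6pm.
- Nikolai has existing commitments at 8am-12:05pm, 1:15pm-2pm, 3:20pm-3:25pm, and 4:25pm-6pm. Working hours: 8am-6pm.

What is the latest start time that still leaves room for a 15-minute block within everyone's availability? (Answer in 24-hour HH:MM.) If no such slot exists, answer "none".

Jun free within 08:00–18:00: 08:00–11:10, 12:05–13:30, 13:55–14:05.
Nikolai free within 08:00–18:00: 12:05–13:15, 14:00–15:20, 15:25–16:25.
Jun ∩ Hassan: 10:45–11:10, 12:05–13:30, 13:55–14:05.
Jun ∩ Hassan ∩ Ximena: 10:45–11:10, 12:05–13:30, 13:55–14:05.
Jun ∩ Hassan ∩ Ximena ∩ Nikolai: 12:05–13:15, 14:00–14:05.
Windows ≥ 15 min: 12:05–13:15.
Latest start in the last window 12:05–13:15 is 13:15 − 15 min = 13:00.

13:00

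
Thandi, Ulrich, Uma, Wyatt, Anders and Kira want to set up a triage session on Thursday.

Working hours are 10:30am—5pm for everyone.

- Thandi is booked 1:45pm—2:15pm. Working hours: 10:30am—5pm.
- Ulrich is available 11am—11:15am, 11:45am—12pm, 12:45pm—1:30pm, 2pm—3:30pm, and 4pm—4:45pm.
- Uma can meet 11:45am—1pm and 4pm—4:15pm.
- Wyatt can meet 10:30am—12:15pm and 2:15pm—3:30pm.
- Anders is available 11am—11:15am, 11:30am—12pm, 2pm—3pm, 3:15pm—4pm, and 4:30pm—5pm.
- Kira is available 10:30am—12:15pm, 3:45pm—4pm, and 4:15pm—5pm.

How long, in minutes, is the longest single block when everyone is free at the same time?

Thandi free within 10:30–17:00: 10:30–13:45, 14:15–17:00.
Thandi ∩ Ulrich: 11:00–11:15, 11:45–12:00, 12:45–13:30, 14:15–15:30, 16:00–16:45.
Thandi ∩ Ulrich ∩ Uma: 11:45–12:00, 12:45–13:00, 16:00–16:15.
Thandi ∩ Ulrich ∩ Uma ∩ Wyatt: 11:45–12:00.
Thandi ∩ Ulrich ∩ Uma ∩ Wyatt ∩ Anders: 11:45–12:00.
Thandi ∩ Ulrich ∩ Uma ∩ Wyatt ∩ Anders ∩ Kira: 11:45–12:00.
Single common window of 15 minutes.

15 minutes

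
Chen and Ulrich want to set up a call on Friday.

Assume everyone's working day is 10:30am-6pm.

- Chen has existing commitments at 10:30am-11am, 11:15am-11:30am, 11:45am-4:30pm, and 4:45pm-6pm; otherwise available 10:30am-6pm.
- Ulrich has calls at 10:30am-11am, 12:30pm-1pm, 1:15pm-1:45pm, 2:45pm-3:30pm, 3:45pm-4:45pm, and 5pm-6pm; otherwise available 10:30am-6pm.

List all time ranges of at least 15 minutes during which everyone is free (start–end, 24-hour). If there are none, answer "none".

11:00–11:15, 11:30–11:45

Chen free within 10:30–18:00: 11:00–11:15, 11:30–11:45, 16:30–16:45.
Ulrich free within 10:30–18:00: 11:00–12:30, 13:00–13:15, 13:45–14:45, 15:30–15:45, 16:45–17:00.
Chen ∩ Ulrich: 11:00–11:15, 11:30–11:45.
Windows ≥ 15 min: 11:00–11:15, 11:30–11:45.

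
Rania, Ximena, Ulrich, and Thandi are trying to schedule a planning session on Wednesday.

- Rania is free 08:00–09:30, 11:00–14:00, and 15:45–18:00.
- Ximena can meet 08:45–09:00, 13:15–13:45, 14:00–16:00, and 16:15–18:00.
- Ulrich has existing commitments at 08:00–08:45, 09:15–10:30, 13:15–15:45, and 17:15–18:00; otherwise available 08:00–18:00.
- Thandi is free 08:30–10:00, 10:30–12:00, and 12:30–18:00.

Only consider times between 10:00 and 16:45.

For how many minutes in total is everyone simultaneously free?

45 minutes

Ulrich free within 08:00–18:00: 08:45–09:15, 10:30–13:15, 15:45–17:15.
Rania ∩ Ximena: 08:45–09:00, 13:15–13:45, 15:45–16:00, 16:15–18:00.
Rania ∩ Ximena ∩ Ulrich: 08:45–09:00, 15:45–16:00, 16:15–17:15.
Rania ∩ Ximena ∩ Ulrich ∩ Thandi: 08:45–09:00, 15:45–16:00, 16:15–17:15.
Restricted to 10:00–16:45: 15:45–16:00, 16:15–16:45.
Total common minutes: 15 + 30 = 45.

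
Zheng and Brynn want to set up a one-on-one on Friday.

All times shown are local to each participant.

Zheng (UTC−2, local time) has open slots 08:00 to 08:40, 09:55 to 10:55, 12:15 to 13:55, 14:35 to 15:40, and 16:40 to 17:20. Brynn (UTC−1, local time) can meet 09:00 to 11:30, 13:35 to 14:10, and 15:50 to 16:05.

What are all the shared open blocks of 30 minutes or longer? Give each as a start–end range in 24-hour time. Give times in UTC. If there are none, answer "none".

10:00–10:40, 11:55–12:30, 14:35–15:10

Zheng → UTC: 10:00–10:40, 11:55–12:55, 14:15–15:55, 16:35–17:40, 18:40–19:20.
Brynn → UTC: 10:00–12:30, 14:35–15:10, 16:50–17:05.
Zheng ∩ Brynn: 10:00–10:40, 11:55–12:30, 14:35–15:10, 16:50–17:05.
Windows ≥ 30 min: 10:00–10:40, 11:55–12:30, 14:35–15:10.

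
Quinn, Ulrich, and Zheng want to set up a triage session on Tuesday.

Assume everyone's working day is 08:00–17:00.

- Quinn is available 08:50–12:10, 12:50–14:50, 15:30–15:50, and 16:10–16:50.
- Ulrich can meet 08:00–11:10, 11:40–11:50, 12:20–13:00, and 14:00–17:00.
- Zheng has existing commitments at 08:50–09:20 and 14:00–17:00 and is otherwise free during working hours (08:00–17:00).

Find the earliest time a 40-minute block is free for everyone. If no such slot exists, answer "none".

09:20

Zheng free within 08:00–17:00: 08:00–08:50, 09:20–14:00.
Quinn ∩ Ulrich: 08:50–11:10, 11:40–11:50, 12:50–13:00, 14:00–14:50, 15:30–15:50, 16:10–16:50.
Quinn ∩ Ulrich ∩ Zheng: 09:20–11:10, 11:40–11:50, 12:50–13:00.
Windows ≥ 40 min: 09:20–11:10.
Earliest such window starts at 09:20.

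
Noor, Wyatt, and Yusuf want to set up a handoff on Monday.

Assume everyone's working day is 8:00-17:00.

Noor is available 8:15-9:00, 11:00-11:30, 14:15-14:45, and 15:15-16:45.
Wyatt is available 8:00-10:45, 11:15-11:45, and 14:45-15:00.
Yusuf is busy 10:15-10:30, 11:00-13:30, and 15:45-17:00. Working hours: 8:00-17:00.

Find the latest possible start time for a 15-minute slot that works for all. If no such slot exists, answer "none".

08:45

Yusuf free within 08:00–17:00: 08:00–10:15, 10:30–11:00, 13:30–15:45.
Noor ∩ Wyatt: 08:15–09:00, 11:15–11:30.
Noor ∩ Wyatt ∩ Yusuf: 08:15–09:00.
Windows ≥ 15 min: 08:15–09:00.
Latest start in the last window 08:15–09:00 is 09:00 − 15 min = 08:45.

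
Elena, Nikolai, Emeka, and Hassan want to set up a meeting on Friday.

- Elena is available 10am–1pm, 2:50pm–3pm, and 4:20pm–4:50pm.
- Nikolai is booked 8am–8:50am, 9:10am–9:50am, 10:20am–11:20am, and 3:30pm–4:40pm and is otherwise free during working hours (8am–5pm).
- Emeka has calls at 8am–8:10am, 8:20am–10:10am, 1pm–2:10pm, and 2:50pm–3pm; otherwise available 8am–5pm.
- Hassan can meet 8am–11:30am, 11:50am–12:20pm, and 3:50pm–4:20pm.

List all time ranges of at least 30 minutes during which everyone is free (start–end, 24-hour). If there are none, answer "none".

11:50–12:20

Nikolai free within 08:00–17:00: 08:50–09:10, 09:50–10:20, 11:20–15:30, 16:40–17:00.
Emeka free within 08:00–17:00: 08:10–08:20, 10:10–13:00, 14:10–14:50, 15:00–17:00.
Elena ∩ Nikolai: 10:00–10:20, 11:20–13:00, 14:50–15:00, 16:40–16:50.
Elena ∩ Nikolai ∩ Emeka: 10:10–10:20, 11:20–13:00, 16:40–16:50.
Elena ∩ Nikolai ∩ Emeka ∩ Hassan: 10:10–10:20, 11:20–11:30, 11:50–12:20.
Windows ≥ 30 min: 11:50–12:20.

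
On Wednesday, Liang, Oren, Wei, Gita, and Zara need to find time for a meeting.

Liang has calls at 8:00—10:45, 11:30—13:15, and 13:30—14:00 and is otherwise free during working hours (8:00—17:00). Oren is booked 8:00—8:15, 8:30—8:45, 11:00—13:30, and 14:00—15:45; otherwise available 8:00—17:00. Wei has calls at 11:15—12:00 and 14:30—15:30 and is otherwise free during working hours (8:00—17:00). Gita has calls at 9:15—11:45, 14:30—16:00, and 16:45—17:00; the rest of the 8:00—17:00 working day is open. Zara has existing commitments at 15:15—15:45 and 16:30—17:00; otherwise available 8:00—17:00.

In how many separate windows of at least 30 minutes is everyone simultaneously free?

Liang free within 08:00–17:00: 10:45–11:30, 13:15–13:30, 14:00–17:00.
Oren free within 08:00–17:00: 08:15–08:30, 08:45–11:00, 13:30–14:00, 15:45–17:00.
Wei free within 08:00–17:00: 08:00–11:15, 12:00–14:30, 15:30–17:00.
Gita free within 08:00–17:00: 08:00–09:15, 11:45–14:30, 16:00–16:45.
Zara free within 08:00–17:00: 08:00–15:15, 15:45–16:30.
Liang ∩ Oren: 10:45–11:00, 15:45–17:00.
Liang ∩ Oren ∩ Wei: 10:45–11:00, 15:45–17:00.
Liang ∩ Oren ∩ Wei ∩ Gita: 16:00–16:45.
Liang ∩ Oren ∩ Wei ∩ Gita ∩ Zara: 16:00–16:30.
Windows ≥ 30 min: 16:00–16:30.
That's 1 window.

1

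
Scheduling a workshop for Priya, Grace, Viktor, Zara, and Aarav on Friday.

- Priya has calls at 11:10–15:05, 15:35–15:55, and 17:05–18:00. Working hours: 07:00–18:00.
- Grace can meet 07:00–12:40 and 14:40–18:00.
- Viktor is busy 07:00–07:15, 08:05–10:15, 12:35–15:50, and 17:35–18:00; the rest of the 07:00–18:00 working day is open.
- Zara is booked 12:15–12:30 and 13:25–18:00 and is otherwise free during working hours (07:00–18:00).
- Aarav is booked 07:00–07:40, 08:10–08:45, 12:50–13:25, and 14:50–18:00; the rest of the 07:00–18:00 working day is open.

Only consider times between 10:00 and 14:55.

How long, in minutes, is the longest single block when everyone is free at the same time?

Priya free within 07:00–18:00: 07:00–11:10, 15:05–15:35, 15:55–17:05.
Viktor free within 07:00–18:00: 07:15–08:05, 10:15–12:35, 15:50–17:35.
Zara free within 07:00–18:00: 07:00–12:15, 12:30–13:25.
Aarav free within 07:00–18:00: 07:40–08:10, 08:45–12:50, 13:25–14:50.
Priya ∩ Grace: 07:00–11:10, 15:05–15:35, 15:55–17:05.
Priya ∩ Grace ∩ Viktor: 07:15–08:05, 10:15–11:10, 15:55–17:05.
Priya ∩ Grace ∩ Viktor ∩ Zara: 07:15–08:05, 10:15–11:10.
Priya ∩ Grace ∩ Viktor ∩ Zara ∩ Aarav: 07:40–08:05, 10:15–11:10.
Restricted to 10:00–14:55: 10:15–11:10.
Single common window of 55 minutes.

55 minutes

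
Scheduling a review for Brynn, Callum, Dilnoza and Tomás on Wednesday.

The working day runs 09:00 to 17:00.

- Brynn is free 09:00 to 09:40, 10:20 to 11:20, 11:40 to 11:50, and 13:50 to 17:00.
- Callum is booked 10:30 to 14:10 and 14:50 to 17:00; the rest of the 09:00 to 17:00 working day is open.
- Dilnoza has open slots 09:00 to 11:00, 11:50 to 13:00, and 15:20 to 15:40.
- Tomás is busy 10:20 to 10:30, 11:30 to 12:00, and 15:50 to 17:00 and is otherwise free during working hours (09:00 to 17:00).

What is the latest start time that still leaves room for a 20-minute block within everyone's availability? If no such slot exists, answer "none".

09:20

Callum free within 09:00–17:00: 09:00–10:30, 14:10–14:50.
Tomás free within 09:00–17:00: 09:00–10:20, 10:30–11:30, 12:00–15:50.
Brynn ∩ Callum: 09:00–09:40, 10:20–10:30, 14:10–14:50.
Brynn ∩ Callum ∩ Dilnoza: 09:00–09:40, 10:20–10:30.
Brynn ∩ Callum ∩ Dilnoza ∩ Tomás: 09:00–09:40.
Windows ≥ 20 min: 09:00–09:40.
Latest start in the last window 09:00–09:40 is 09:40 − 20 min = 09:20.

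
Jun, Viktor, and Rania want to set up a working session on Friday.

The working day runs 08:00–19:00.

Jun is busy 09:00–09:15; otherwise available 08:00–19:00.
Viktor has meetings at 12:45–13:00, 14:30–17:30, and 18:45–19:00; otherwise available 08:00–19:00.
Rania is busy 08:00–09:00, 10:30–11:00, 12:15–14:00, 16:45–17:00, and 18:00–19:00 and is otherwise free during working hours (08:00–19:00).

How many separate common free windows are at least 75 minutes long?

Jun free within 08:00–19:00: 08:00–09:00, 09:15–19:00.
Viktor free within 08:00–19:00: 08:00–12:45, 13:00–14:30, 17:30–18:45.
Rania free within 08:00–19:00: 09:00–10:30, 11:00–12:15, 14:00–16:45, 17:00–18:00.
Jun ∩ Viktor: 08:00–09:00, 09:15–12:45, 13:00–14:30, 17:30–18:45.
Jun ∩ Viktor ∩ Rania: 09:15–10:30, 11:00–12:15, 14:00–14:30, 17:30–18:00.
Windows ≥ 75 min: 09:15–10:30, 11:00–12:15.
That's 2 windows.

2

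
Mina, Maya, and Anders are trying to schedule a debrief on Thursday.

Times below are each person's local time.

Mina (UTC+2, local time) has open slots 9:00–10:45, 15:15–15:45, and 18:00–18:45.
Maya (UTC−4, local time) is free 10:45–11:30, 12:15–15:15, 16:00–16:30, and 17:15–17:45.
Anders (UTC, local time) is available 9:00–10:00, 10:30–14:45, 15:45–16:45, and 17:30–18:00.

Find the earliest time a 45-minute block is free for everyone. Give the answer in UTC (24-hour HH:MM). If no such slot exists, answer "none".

none

Mina → UTC: 07:00–08:45, 13:15–13:45, 16:00–16:45.
Maya → UTC: 14:45–15:30, 16:15–19:15, 20:00–20:30, 21:15–21:45.
Anders → UTC: 09:00–10:00, 10:30–14:45, 15:45–16:45, 17:30–18:00.
Mina ∩ Maya: 16:15–16:45.
Mina ∩ Maya ∩ Anders: 16:15–16:45.
Windows ≥ 45 min: (none).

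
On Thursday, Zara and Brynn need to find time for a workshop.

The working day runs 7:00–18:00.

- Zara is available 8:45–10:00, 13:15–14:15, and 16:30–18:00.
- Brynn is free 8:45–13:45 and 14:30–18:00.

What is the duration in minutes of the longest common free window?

90 minutes

Zara ∩ Brynn: 08:45–10:00, 13:15–13:45, 16:30–18:00.
Common window lengths: 75, 30, 90 min; longest is 90.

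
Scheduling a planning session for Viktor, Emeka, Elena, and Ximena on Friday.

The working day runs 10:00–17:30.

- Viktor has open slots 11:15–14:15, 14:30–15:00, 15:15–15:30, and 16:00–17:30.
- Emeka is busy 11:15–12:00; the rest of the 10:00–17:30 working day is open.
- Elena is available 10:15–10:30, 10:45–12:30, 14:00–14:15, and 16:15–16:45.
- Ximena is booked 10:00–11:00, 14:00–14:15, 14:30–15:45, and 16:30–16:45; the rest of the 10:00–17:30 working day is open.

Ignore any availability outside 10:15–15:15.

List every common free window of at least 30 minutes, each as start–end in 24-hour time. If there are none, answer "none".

12:00–12:30

Emeka free within 10:00–17:30: 10:00–11:15, 12:00–17:30.
Ximena free within 10:00–17:30: 11:00–14:00, 14:15–14:30, 15:45–16:30, 16:45–17:30.
Viktor ∩ Emeka: 12:00–14:15, 14:30–15:00, 15:15–15:30, 16:00–17:30.
Viktor ∩ Emeka ∩ Elena: 12:00–12:30, 14:00–14:15, 16:15–16:45.
Viktor ∩ Emeka ∩ Elena ∩ Ximena: 12:00–12:30, 16:15–16:30.
Restricted to 10:15–15:15: 12:00–12:30.
Windows ≥ 30 min: 12:00–12:30.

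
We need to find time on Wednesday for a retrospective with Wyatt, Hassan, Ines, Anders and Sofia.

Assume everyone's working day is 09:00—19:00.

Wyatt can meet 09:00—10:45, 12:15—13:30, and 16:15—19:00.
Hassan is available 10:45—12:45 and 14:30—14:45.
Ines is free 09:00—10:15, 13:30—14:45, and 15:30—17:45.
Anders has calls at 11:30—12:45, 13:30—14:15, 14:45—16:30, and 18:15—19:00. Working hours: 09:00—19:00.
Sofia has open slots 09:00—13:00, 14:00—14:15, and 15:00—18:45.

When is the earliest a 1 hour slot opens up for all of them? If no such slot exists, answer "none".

none

Anders free within 09:00–19:00: 09:00–11:30, 12:45–13:30, 14:15–14:45, 16:30–18:15.
Wyatt ∩ Hassan: 12:15–12:45.
Wyatt ∩ Hassan ∩ Ines: (none).
Wyatt ∩ Hassan ∩ Ines ∩ Anders: (none).
Wyatt ∩ Hassan ∩ Ines ∩ Anders ∩ Sofia: (none).
Windows ≥ 60 min: (none).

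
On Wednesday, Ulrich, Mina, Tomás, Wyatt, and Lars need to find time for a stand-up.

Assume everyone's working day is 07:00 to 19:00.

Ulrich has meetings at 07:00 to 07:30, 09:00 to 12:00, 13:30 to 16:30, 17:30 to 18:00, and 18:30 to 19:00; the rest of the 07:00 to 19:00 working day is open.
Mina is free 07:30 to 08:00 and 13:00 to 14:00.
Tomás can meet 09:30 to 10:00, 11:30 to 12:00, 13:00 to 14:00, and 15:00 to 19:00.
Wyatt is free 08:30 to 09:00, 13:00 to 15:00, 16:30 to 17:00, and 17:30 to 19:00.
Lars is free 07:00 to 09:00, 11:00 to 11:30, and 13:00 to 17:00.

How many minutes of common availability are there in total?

30 minutes

Ulrich free within 07:00–19:00: 07:30–09:00, 12:00–13:30, 16:30–17:30, 18:00–18:30.
Ulrich ∩ Mina: 07:30–08:00, 13:00–13:30.
Ulrich ∩ Mina ∩ Tomás: 13:00–13:30.
Ulrich ∩ Mina ∩ Tomás ∩ Wyatt: 13:00–13:30.
Ulrich ∩ Mina ∩ Tomás ∩ Wyatt ∩ Lars: 13:00–13:30.
Total common minutes: 30.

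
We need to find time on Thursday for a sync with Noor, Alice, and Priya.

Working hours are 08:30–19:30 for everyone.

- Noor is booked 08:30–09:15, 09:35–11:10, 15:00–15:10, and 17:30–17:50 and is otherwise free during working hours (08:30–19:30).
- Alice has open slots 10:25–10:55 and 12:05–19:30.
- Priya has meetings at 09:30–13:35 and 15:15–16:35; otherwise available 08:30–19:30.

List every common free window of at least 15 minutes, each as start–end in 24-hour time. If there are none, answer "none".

Noor free within 08:30–19:30: 09:15–09:35, 11:10–15:00, 15:10–17:30, 17:50–19:30.
Priya free within 08:30–19:30: 08:30–09:30, 13:35–15:15, 16:35–19:30.
Noor ∩ Alice: 12:05–15:00, 15:10–17:30, 17:50–19:30.
Noor ∩ Alice ∩ Priya: 13:35–15:00, 15:10–15:15, 16:35–17:30, 17:50–19:30.
Windows ≥ 15 min: 13:35–15:00, 16:35–17:30, 17:50–19:30.

13:35–15:00, 16:35–17:30, 17:50–19:30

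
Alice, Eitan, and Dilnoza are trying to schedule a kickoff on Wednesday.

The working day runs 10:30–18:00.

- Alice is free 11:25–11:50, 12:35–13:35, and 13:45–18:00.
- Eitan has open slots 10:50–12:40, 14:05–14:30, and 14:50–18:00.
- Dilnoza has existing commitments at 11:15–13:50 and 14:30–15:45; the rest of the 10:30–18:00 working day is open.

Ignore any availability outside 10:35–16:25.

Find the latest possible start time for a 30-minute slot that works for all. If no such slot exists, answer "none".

Dilnoza free within 10:30–18:00: 10:30–11:15, 13:50–14:30, 15:45–18:00.
Alice ∩ Eitan: 11:25–11:50, 12:35–12:40, 14:05–14:30, 14:50–18:00.
Alice ∩ Eitan ∩ Dilnoza: 14:05–14:30, 15:45–18:00.
Restricted to 10:35–16:25: 14:05–14:30, 15:45–16:25.
Windows ≥ 30 min: 15:45–16:25.
Latest start in the last window 15:45–16:25 is 16:25 − 30 min = 15:55.

15:55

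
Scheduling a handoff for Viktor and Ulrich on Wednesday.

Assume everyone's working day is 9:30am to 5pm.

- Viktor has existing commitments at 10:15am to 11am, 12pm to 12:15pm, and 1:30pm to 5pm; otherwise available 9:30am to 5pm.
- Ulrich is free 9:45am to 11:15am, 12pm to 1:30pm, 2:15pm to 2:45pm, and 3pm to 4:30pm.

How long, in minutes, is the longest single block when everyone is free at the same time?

Viktor free within 09:30–17:00: 09:30–10:15, 11:00–12:00, 12:15–13:30.
Viktor ∩ Ulrich: 09:45–10:15, 11:00–11:15, 12:15–13:30.
Common window lengths: 30, 15, 75 min; longest is 75.

75 minutes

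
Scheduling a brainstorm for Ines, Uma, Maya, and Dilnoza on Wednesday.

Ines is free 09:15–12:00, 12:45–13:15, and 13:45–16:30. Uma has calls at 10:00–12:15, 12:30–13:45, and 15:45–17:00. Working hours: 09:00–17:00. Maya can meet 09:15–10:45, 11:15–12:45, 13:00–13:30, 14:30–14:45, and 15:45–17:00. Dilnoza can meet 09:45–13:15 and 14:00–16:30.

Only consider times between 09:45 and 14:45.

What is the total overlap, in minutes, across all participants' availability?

30 minutes

Uma free within 09:00–17:00: 09:00–10:00, 12:15–12:30, 13:45–15:45.
Ines ∩ Uma: 09:15–10:00, 13:45–15:45.
Ines ∩ Uma ∩ Maya: 09:15–10:00, 14:30–14:45.
Ines ∩ Uma ∩ Maya ∩ Dilnoza: 09:45–10:00, 14:30–14:45.
Restricted to 09:45–14:45: 09:45–10:00, 14:30–14:45.
Total common minutes: 15 + 15 = 30.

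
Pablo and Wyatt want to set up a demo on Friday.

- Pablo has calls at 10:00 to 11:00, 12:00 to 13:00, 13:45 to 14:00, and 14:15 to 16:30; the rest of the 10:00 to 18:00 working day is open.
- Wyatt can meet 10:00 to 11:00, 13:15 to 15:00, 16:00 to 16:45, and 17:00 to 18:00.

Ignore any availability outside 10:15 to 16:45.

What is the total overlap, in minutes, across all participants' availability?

Pablo free within 10:00–18:00: 11:00–12:00, 13:00–13:45, 14:00–14:15, 16:30–18:00.
Pablo ∩ Wyatt: 13:15–13:45, 14:00–14:15, 16:30–16:45, 17:00–18:00.
Restricted to 10:15–16:45: 13:15–13:45, 14:00–14:15, 16:30–16:45.
Total common minutes: 30 + 15 + 15 = 60.

60 minutes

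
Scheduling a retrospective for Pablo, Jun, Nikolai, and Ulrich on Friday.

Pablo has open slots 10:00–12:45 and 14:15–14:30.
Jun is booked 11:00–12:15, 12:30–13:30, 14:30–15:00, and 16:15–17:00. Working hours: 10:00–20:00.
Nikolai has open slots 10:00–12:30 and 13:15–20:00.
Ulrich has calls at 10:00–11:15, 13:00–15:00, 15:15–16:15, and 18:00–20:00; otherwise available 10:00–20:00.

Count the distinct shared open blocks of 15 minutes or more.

1

Jun free within 10:00–20:00: 10:00–11:00, 12:15–12:30, 13:30–14:30, 15:00–16:15, 17:00–20:00.
Ulrich free within 10:00–20:00: 11:15–13:00, 15:00–15:15, 16:15–18:00.
Pablo ∩ Jun: 10:00–11:00, 12:15–12:30, 14:15–14:30.
Pablo ∩ Jun ∩ Nikolai: 10:00–11:00, 12:15–12:30, 14:15–14:30.
Pablo ∩ Jun ∩ Nikolai ∩ Ulrich: 12:15–12:30.
Windows ≥ 15 min: 12:15–12:30.
That's 1 window.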